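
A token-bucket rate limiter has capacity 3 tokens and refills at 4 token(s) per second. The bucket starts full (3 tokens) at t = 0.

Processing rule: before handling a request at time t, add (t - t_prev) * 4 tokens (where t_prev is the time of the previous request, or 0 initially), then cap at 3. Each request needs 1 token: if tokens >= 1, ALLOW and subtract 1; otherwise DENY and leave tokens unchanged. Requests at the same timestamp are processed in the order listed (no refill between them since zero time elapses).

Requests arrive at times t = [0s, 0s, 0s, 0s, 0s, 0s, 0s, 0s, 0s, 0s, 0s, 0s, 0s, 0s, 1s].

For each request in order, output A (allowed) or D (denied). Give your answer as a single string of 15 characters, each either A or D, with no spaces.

Simulating step by step:
  req#1 t=0s: ALLOW
  req#2 t=0s: ALLOW
  req#3 t=0s: ALLOW
  req#4 t=0s: DENY
  req#5 t=0s: DENY
  req#6 t=0s: DENY
  req#7 t=0s: DENY
  req#8 t=0s: DENY
  req#9 t=0s: DENY
  req#10 t=0s: DENY
  req#11 t=0s: DENY
  req#12 t=0s: DENY
  req#13 t=0s: DENY
  req#14 t=0s: DENY
  req#15 t=1s: ALLOW

Answer: AAADDDDDDDDDDDA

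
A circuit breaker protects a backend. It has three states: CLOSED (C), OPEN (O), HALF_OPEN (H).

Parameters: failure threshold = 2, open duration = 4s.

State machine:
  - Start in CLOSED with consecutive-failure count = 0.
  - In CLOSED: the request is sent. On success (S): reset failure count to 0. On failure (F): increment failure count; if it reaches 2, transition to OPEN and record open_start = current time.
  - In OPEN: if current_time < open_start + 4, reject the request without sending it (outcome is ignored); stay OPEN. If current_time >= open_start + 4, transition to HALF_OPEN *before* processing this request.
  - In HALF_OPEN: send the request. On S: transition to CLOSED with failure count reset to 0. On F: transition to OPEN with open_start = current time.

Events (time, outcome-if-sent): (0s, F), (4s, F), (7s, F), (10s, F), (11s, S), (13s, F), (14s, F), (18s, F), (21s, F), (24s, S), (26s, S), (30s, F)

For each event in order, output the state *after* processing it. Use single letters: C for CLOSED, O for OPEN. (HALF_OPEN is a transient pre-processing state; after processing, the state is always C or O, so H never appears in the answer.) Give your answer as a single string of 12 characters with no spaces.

Answer: COOOOOOOOCCC

Derivation:
State after each event:
  event#1 t=0s outcome=F: state=CLOSED
  event#2 t=4s outcome=F: state=OPEN
  event#3 t=7s outcome=F: state=OPEN
  event#4 t=10s outcome=F: state=OPEN
  event#5 t=11s outcome=S: state=OPEN
  event#6 t=13s outcome=F: state=OPEN
  event#7 t=14s outcome=F: state=OPEN
  event#8 t=18s outcome=F: state=OPEN
  event#9 t=21s outcome=F: state=OPEN
  event#10 t=24s outcome=S: state=CLOSED
  event#11 t=26s outcome=S: state=CLOSED
  event#12 t=30s outcome=F: state=CLOSED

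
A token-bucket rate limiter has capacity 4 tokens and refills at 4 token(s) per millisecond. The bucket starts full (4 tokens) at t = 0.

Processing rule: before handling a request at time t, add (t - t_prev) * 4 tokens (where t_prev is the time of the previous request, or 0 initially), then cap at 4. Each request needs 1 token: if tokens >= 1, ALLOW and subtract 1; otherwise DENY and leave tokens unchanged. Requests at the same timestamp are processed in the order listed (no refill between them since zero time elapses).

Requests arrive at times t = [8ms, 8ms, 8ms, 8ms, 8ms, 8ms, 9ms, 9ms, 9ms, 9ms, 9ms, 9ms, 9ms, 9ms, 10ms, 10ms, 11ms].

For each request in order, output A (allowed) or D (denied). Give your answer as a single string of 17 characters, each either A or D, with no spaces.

Simulating step by step:
  req#1 t=8ms: ALLOW
  req#2 t=8ms: ALLOW
  req#3 t=8ms: ALLOW
  req#4 t=8ms: ALLOW
  req#5 t=8ms: DENY
  req#6 t=8ms: DENY
  req#7 t=9ms: ALLOW
  req#8 t=9ms: ALLOW
  req#9 t=9ms: ALLOW
  req#10 t=9ms: ALLOW
  req#11 t=9ms: DENY
  req#12 t=9ms: DENY
  req#13 t=9ms: DENY
  req#14 t=9ms: DENY
  req#15 t=10ms: ALLOW
  req#16 t=10ms: ALLOW
  req#17 t=11ms: ALLOW

Answer: AAAADDAAAADDDDAAA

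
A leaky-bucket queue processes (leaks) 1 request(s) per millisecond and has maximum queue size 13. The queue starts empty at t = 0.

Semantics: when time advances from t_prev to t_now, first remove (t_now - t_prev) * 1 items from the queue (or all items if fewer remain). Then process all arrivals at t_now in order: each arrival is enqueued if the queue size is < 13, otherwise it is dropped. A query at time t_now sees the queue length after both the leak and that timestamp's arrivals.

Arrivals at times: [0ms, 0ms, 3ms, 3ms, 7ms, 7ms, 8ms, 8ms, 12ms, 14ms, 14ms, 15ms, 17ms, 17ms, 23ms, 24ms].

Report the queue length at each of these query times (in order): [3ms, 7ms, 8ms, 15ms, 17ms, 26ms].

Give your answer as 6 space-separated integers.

Queue lengths at query times:
  query t=3ms: backlog = 2
  query t=7ms: backlog = 2
  query t=8ms: backlog = 3
  query t=15ms: backlog = 2
  query t=17ms: backlog = 2
  query t=26ms: backlog = 0

Answer: 2 2 3 2 2 0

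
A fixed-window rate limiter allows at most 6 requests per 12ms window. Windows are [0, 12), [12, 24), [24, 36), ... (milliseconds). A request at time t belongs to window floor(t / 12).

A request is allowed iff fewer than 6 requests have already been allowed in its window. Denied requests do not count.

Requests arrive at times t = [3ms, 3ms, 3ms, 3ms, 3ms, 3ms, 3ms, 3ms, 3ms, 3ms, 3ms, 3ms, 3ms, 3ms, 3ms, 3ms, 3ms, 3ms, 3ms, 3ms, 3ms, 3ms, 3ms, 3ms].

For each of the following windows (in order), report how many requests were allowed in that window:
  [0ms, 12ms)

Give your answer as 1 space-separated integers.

Answer: 6

Derivation:
Processing requests:
  req#1 t=3ms (window 0): ALLOW
  req#2 t=3ms (window 0): ALLOW
  req#3 t=3ms (window 0): ALLOW
  req#4 t=3ms (window 0): ALLOW
  req#5 t=3ms (window 0): ALLOW
  req#6 t=3ms (window 0): ALLOW
  req#7 t=3ms (window 0): DENY
  req#8 t=3ms (window 0): DENY
  req#9 t=3ms (window 0): DENY
  req#10 t=3ms (window 0): DENY
  req#11 t=3ms (window 0): DENY
  req#12 t=3ms (window 0): DENY
  req#13 t=3ms (window 0): DENY
  req#14 t=3ms (window 0): DENY
  req#15 t=3ms (window 0): DENY
  req#16 t=3ms (window 0): DENY
  req#17 t=3ms (window 0): DENY
  req#18 t=3ms (window 0): DENY
  req#19 t=3ms (window 0): DENY
  req#20 t=3ms (window 0): DENY
  req#21 t=3ms (window 0): DENY
  req#22 t=3ms (window 0): DENY
  req#23 t=3ms (window 0): DENY
  req#24 t=3ms (window 0): DENY

Allowed counts by window: 6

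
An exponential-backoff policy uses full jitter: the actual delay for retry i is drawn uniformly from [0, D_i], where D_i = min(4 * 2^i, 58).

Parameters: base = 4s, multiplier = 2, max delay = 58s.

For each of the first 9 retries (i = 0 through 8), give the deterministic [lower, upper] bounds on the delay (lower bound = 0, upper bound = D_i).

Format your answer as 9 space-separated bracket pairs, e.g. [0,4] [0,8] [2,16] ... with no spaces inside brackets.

Computing bounds per retry:
  i=0: D_i=min(4*2^0,58)=4, bounds=[0,4]
  i=1: D_i=min(4*2^1,58)=8, bounds=[0,8]
  i=2: D_i=min(4*2^2,58)=16, bounds=[0,16]
  i=3: D_i=min(4*2^3,58)=32, bounds=[0,32]
  i=4: D_i=min(4*2^4,58)=58, bounds=[0,58]
  i=5: D_i=min(4*2^5,58)=58, bounds=[0,58]
  i=6: D_i=min(4*2^6,58)=58, bounds=[0,58]
  i=7: D_i=min(4*2^7,58)=58, bounds=[0,58]
  i=8: D_i=min(4*2^8,58)=58, bounds=[0,58]

Answer: [0,4] [0,8] [0,16] [0,32] [0,58] [0,58] [0,58] [0,58] [0,58]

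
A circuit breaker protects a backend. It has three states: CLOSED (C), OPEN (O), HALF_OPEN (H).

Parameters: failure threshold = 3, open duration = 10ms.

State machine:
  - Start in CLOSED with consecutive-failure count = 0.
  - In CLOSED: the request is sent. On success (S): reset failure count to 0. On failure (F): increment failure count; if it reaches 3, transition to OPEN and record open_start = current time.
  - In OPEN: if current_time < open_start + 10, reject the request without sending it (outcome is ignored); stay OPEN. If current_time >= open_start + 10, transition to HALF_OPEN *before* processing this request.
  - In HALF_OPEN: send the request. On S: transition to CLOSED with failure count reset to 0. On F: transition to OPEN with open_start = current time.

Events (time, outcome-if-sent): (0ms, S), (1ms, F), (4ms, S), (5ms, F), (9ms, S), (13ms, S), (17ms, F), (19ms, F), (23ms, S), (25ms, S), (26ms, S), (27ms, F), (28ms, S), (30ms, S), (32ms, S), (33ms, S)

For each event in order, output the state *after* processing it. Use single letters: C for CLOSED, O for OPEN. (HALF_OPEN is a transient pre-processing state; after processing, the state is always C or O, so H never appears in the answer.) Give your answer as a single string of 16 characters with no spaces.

Answer: CCCCCCCCCCCCCCCC

Derivation:
State after each event:
  event#1 t=0ms outcome=S: state=CLOSED
  event#2 t=1ms outcome=F: state=CLOSED
  event#3 t=4ms outcome=S: state=CLOSED
  event#4 t=5ms outcome=F: state=CLOSED
  event#5 t=9ms outcome=S: state=CLOSED
  event#6 t=13ms outcome=S: state=CLOSED
  event#7 t=17ms outcome=F: state=CLOSED
  event#8 t=19ms outcome=F: state=CLOSED
  event#9 t=23ms outcome=S: state=CLOSED
  event#10 t=25ms outcome=S: state=CLOSED
  event#11 t=26ms outcome=S: state=CLOSED
  event#12 t=27ms outcome=F: state=CLOSED
  event#13 t=28ms outcome=S: state=CLOSED
  event#14 t=30ms outcome=S: state=CLOSED
  event#15 t=32ms outcome=S: state=CLOSED
  event#16 t=33ms outcome=S: state=CLOSED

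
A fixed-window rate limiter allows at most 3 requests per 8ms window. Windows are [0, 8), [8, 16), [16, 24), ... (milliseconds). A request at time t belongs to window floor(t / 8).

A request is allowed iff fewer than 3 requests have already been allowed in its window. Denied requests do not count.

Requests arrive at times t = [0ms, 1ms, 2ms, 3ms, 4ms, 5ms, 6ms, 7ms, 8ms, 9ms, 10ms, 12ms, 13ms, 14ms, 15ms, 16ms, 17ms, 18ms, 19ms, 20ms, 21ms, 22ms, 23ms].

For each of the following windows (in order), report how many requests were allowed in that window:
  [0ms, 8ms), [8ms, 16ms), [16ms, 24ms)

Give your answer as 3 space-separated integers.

Answer: 3 3 3

Derivation:
Processing requests:
  req#1 t=0ms (window 0): ALLOW
  req#2 t=1ms (window 0): ALLOW
  req#3 t=2ms (window 0): ALLOW
  req#4 t=3ms (window 0): DENY
  req#5 t=4ms (window 0): DENY
  req#6 t=5ms (window 0): DENY
  req#7 t=6ms (window 0): DENY
  req#8 t=7ms (window 0): DENY
  req#9 t=8ms (window 1): ALLOW
  req#10 t=9ms (window 1): ALLOW
  req#11 t=10ms (window 1): ALLOW
  req#12 t=12ms (window 1): DENY
  req#13 t=13ms (window 1): DENY
  req#14 t=14ms (window 1): DENY
  req#15 t=15ms (window 1): DENY
  req#16 t=16ms (window 2): ALLOW
  req#17 t=17ms (window 2): ALLOW
  req#18 t=18ms (window 2): ALLOW
  req#19 t=19ms (window 2): DENY
  req#20 t=20ms (window 2): DENY
  req#21 t=21ms (window 2): DENY
  req#22 t=22ms (window 2): DENY
  req#23 t=23ms (window 2): DENY

Allowed counts by window: 3 3 3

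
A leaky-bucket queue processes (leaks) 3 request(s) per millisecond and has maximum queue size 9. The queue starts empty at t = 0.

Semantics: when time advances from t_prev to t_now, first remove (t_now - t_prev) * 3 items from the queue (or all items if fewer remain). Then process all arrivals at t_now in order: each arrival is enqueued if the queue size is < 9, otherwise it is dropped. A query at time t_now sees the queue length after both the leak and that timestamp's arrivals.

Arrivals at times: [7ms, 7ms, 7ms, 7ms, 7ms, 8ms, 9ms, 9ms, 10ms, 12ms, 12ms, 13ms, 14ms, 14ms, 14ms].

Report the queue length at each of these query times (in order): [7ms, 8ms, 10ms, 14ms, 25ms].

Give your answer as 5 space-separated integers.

Answer: 5 3 1 3 0

Derivation:
Queue lengths at query times:
  query t=7ms: backlog = 5
  query t=8ms: backlog = 3
  query t=10ms: backlog = 1
  query t=14ms: backlog = 3
  query t=25ms: backlog = 0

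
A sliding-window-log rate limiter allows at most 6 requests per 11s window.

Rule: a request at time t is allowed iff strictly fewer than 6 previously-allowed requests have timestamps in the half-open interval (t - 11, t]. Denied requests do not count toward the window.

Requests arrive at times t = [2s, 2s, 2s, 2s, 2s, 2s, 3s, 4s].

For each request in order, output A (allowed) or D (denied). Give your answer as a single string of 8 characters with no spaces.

Answer: AAAAAADD

Derivation:
Tracking allowed requests in the window:
  req#1 t=2s: ALLOW
  req#2 t=2s: ALLOW
  req#3 t=2s: ALLOW
  req#4 t=2s: ALLOW
  req#5 t=2s: ALLOW
  req#6 t=2s: ALLOW
  req#7 t=3s: DENY
  req#8 t=4s: DENY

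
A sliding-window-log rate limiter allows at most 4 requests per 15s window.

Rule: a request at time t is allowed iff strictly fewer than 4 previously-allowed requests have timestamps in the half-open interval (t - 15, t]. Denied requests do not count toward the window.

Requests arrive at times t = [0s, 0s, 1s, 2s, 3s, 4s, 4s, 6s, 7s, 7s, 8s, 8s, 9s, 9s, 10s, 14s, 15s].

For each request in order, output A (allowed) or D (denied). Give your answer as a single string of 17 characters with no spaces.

Tracking allowed requests in the window:
  req#1 t=0s: ALLOW
  req#2 t=0s: ALLOW
  req#3 t=1s: ALLOW
  req#4 t=2s: ALLOW
  req#5 t=3s: DENY
  req#6 t=4s: DENY
  req#7 t=4s: DENY
  req#8 t=6s: DENY
  req#9 t=7s: DENY
  req#10 t=7s: DENY
  req#11 t=8s: DENY
  req#12 t=8s: DENY
  req#13 t=9s: DENY
  req#14 t=9s: DENY
  req#15 t=10s: DENY
  req#16 t=14s: DENY
  req#17 t=15s: ALLOW

Answer: AAAADDDDDDDDDDDDA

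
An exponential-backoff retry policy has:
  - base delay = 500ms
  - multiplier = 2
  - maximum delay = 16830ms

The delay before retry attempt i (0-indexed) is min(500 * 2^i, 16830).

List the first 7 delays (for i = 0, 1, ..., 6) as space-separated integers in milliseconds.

Answer: 500 1000 2000 4000 8000 16000 16830

Derivation:
Computing each delay:
  i=0: min(500*2^0, 16830) = 500
  i=1: min(500*2^1, 16830) = 1000
  i=2: min(500*2^2, 16830) = 2000
  i=3: min(500*2^3, 16830) = 4000
  i=4: min(500*2^4, 16830) = 8000
  i=5: min(500*2^5, 16830) = 16000
  i=6: min(500*2^6, 16830) = 16830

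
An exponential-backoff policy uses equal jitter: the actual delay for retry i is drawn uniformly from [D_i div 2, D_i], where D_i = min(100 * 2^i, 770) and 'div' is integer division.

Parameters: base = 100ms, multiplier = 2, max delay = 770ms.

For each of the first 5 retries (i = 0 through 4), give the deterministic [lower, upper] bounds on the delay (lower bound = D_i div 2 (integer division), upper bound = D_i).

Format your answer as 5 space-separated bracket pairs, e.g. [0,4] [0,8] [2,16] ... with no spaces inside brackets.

Computing bounds per retry:
  i=0: D_i=min(100*2^0,770)=100, bounds=[50,100]
  i=1: D_i=min(100*2^1,770)=200, bounds=[100,200]
  i=2: D_i=min(100*2^2,770)=400, bounds=[200,400]
  i=3: D_i=min(100*2^3,770)=770, bounds=[385,770]
  i=4: D_i=min(100*2^4,770)=770, bounds=[385,770]

Answer: [50,100] [100,200] [200,400] [385,770] [385,770]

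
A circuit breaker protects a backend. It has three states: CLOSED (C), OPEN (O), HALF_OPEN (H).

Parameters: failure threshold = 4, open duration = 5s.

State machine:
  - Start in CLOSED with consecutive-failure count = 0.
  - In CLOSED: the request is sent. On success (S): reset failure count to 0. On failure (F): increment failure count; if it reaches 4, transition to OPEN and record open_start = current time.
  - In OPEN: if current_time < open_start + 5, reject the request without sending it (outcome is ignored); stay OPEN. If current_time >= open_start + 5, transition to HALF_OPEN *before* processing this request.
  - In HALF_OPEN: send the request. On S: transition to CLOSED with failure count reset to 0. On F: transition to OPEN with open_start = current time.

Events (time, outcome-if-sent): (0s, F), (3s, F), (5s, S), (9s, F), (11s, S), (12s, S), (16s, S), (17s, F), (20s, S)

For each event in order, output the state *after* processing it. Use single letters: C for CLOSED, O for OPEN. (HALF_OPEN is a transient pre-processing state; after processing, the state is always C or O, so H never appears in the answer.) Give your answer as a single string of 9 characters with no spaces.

State after each event:
  event#1 t=0s outcome=F: state=CLOSED
  event#2 t=3s outcome=F: state=CLOSED
  event#3 t=5s outcome=S: state=CLOSED
  event#4 t=9s outcome=F: state=CLOSED
  event#5 t=11s outcome=S: state=CLOSED
  event#6 t=12s outcome=S: state=CLOSED
  event#7 t=16s outcome=S: state=CLOSED
  event#8 t=17s outcome=F: state=CLOSED
  event#9 t=20s outcome=S: state=CLOSED

Answer: CCCCCCCCC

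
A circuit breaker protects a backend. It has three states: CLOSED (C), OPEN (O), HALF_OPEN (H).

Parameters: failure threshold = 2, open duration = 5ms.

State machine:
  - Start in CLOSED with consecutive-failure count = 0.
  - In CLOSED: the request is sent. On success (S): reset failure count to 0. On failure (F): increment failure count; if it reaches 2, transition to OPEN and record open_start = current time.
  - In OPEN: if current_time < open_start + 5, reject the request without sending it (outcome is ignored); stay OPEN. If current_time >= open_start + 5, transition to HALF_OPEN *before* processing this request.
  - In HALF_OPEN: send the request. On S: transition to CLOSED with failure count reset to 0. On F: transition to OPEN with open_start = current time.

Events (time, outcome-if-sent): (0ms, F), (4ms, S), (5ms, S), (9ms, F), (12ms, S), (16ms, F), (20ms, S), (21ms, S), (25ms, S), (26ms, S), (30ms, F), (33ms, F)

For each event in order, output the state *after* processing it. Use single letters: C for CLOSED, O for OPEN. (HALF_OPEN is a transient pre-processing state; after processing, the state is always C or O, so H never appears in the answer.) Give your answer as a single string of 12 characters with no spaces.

State after each event:
  event#1 t=0ms outcome=F: state=CLOSED
  event#2 t=4ms outcome=S: state=CLOSED
  event#3 t=5ms outcome=S: state=CLOSED
  event#4 t=9ms outcome=F: state=CLOSED
  event#5 t=12ms outcome=S: state=CLOSED
  event#6 t=16ms outcome=F: state=CLOSED
  event#7 t=20ms outcome=S: state=CLOSED
  event#8 t=21ms outcome=S: state=CLOSED
  event#9 t=25ms outcome=S: state=CLOSED
  event#10 t=26ms outcome=S: state=CLOSED
  event#11 t=30ms outcome=F: state=CLOSED
  event#12 t=33ms outcome=F: state=OPEN

Answer: CCCCCCCCCCCO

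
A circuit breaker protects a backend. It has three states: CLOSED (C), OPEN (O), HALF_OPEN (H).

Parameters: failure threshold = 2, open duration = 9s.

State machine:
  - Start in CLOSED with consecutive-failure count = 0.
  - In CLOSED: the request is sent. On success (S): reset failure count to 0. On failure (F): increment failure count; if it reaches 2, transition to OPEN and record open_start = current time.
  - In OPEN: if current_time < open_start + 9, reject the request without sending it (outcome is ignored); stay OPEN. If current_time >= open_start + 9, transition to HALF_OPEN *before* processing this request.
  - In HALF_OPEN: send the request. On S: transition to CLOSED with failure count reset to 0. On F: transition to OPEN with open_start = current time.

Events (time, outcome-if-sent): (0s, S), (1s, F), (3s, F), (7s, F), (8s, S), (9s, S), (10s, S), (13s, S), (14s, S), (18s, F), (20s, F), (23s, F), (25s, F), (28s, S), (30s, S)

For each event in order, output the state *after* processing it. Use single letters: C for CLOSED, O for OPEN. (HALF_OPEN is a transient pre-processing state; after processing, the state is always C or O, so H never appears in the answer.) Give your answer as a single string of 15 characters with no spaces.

State after each event:
  event#1 t=0s outcome=S: state=CLOSED
  event#2 t=1s outcome=F: state=CLOSED
  event#3 t=3s outcome=F: state=OPEN
  event#4 t=7s outcome=F: state=OPEN
  event#5 t=8s outcome=S: state=OPEN
  event#6 t=9s outcome=S: state=OPEN
  event#7 t=10s outcome=S: state=OPEN
  event#8 t=13s outcome=S: state=CLOSED
  event#9 t=14s outcome=S: state=CLOSED
  event#10 t=18s outcome=F: state=CLOSED
  event#11 t=20s outcome=F: state=OPEN
  event#12 t=23s outcome=F: state=OPEN
  event#13 t=25s outcome=F: state=OPEN
  event#14 t=28s outcome=S: state=OPEN
  event#15 t=30s outcome=S: state=CLOSED

Answer: CCOOOOOCCCOOOOC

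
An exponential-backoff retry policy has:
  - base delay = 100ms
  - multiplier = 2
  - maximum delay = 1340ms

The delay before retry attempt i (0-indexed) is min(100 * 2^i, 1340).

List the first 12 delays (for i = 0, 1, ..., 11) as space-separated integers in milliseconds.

Computing each delay:
  i=0: min(100*2^0, 1340) = 100
  i=1: min(100*2^1, 1340) = 200
  i=2: min(100*2^2, 1340) = 400
  i=3: min(100*2^3, 1340) = 800
  i=4: min(100*2^4, 1340) = 1340
  i=5: min(100*2^5, 1340) = 1340
  i=6: min(100*2^6, 1340) = 1340
  i=7: min(100*2^7, 1340) = 1340
  i=8: min(100*2^8, 1340) = 1340
  i=9: min(100*2^9, 1340) = 1340
  i=10: min(100*2^10, 1340) = 1340
  i=11: min(100*2^11, 1340) = 1340

Answer: 100 200 400 800 1340 1340 1340 1340 1340 1340 1340 1340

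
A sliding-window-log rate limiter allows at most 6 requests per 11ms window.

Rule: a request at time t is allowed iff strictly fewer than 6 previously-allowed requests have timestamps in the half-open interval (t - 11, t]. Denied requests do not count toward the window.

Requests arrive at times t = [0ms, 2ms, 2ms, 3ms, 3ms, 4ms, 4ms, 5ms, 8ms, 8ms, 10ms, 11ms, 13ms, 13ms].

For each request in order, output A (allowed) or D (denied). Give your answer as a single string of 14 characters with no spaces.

Answer: AAAAAADDDDDAAA

Derivation:
Tracking allowed requests in the window:
  req#1 t=0ms: ALLOW
  req#2 t=2ms: ALLOW
  req#3 t=2ms: ALLOW
  req#4 t=3ms: ALLOW
  req#5 t=3ms: ALLOW
  req#6 t=4ms: ALLOW
  req#7 t=4ms: DENY
  req#8 t=5ms: DENY
  req#9 t=8ms: DENY
  req#10 t=8ms: DENY
  req#11 t=10ms: DENY
  req#12 t=11ms: ALLOW
  req#13 t=13ms: ALLOW
  req#14 t=13ms: ALLOW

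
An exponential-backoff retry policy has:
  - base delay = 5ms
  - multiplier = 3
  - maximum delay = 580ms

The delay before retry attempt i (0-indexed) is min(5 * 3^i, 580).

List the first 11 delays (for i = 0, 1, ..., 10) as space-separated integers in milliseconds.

Answer: 5 15 45 135 405 580 580 580 580 580 580

Derivation:
Computing each delay:
  i=0: min(5*3^0, 580) = 5
  i=1: min(5*3^1, 580) = 15
  i=2: min(5*3^2, 580) = 45
  i=3: min(5*3^3, 580) = 135
  i=4: min(5*3^4, 580) = 405
  i=5: min(5*3^5, 580) = 580
  i=6: min(5*3^6, 580) = 580
  i=7: min(5*3^7, 580) = 580
  i=8: min(5*3^8, 580) = 580
  i=9: min(5*3^9, 580) = 580
  i=10: min(5*3^10, 580) = 580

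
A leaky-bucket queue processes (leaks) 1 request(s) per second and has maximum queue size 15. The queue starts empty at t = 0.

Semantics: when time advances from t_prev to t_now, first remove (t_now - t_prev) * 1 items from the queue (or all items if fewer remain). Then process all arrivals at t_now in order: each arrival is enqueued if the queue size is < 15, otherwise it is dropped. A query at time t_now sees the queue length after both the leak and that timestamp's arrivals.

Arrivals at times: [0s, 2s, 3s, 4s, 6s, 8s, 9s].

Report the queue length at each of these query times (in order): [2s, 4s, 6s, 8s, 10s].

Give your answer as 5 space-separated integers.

Answer: 1 1 1 1 0

Derivation:
Queue lengths at query times:
  query t=2s: backlog = 1
  query t=4s: backlog = 1
  query t=6s: backlog = 1
  query t=8s: backlog = 1
  query t=10s: backlog = 0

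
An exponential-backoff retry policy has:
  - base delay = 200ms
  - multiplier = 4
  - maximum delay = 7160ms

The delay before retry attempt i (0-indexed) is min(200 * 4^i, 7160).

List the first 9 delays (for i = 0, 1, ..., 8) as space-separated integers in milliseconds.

Answer: 200 800 3200 7160 7160 7160 7160 7160 7160

Derivation:
Computing each delay:
  i=0: min(200*4^0, 7160) = 200
  i=1: min(200*4^1, 7160) = 800
  i=2: min(200*4^2, 7160) = 3200
  i=3: min(200*4^3, 7160) = 7160
  i=4: min(200*4^4, 7160) = 7160
  i=5: min(200*4^5, 7160) = 7160
  i=6: min(200*4^6, 7160) = 7160
  i=7: min(200*4^7, 7160) = 7160
  i=8: min(200*4^8, 7160) = 7160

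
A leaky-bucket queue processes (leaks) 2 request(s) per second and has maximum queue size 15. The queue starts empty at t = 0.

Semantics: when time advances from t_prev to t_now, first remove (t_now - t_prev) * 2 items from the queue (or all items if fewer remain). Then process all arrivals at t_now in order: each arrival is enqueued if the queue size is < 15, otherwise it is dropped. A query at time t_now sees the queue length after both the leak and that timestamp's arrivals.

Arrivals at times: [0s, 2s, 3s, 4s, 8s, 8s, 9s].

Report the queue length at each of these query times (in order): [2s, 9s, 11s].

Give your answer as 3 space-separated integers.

Answer: 1 1 0

Derivation:
Queue lengths at query times:
  query t=2s: backlog = 1
  query t=9s: backlog = 1
  query t=11s: backlog = 0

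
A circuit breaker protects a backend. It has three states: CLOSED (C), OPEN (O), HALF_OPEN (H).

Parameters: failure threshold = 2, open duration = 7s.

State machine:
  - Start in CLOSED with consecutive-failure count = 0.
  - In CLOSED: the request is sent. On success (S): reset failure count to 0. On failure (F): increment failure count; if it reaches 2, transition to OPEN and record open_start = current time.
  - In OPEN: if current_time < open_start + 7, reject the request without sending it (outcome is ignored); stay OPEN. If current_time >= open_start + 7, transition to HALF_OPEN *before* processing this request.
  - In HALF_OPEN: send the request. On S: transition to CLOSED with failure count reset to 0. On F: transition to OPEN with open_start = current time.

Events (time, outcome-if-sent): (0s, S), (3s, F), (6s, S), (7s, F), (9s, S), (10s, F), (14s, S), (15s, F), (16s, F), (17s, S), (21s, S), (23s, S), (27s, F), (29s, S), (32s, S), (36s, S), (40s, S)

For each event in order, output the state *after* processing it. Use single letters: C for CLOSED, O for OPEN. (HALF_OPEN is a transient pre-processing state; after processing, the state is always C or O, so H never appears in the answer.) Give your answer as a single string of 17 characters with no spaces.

State after each event:
  event#1 t=0s outcome=S: state=CLOSED
  event#2 t=3s outcome=F: state=CLOSED
  event#3 t=6s outcome=S: state=CLOSED
  event#4 t=7s outcome=F: state=CLOSED
  event#5 t=9s outcome=S: state=CLOSED
  event#6 t=10s outcome=F: state=CLOSED
  event#7 t=14s outcome=S: state=CLOSED
  event#8 t=15s outcome=F: state=CLOSED
  event#9 t=16s outcome=F: state=OPEN
  event#10 t=17s outcome=S: state=OPEN
  event#11 t=21s outcome=S: state=OPEN
  event#12 t=23s outcome=S: state=CLOSED
  event#13 t=27s outcome=F: state=CLOSED
  event#14 t=29s outcome=S: state=CLOSED
  event#15 t=32s outcome=S: state=CLOSED
  event#16 t=36s outcome=S: state=CLOSED
  event#17 t=40s outcome=S: state=CLOSED

Answer: CCCCCCCCOOOCCCCCC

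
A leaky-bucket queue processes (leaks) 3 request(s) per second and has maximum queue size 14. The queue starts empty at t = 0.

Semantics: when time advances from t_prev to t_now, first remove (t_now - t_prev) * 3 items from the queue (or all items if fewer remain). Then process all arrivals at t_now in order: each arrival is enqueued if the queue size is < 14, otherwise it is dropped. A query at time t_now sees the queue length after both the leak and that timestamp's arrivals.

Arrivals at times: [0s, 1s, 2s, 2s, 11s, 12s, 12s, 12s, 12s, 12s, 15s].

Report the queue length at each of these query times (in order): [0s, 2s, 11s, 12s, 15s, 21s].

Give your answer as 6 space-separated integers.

Queue lengths at query times:
  query t=0s: backlog = 1
  query t=2s: backlog = 2
  query t=11s: backlog = 1
  query t=12s: backlog = 5
  query t=15s: backlog = 1
  query t=21s: backlog = 0

Answer: 1 2 1 5 1 0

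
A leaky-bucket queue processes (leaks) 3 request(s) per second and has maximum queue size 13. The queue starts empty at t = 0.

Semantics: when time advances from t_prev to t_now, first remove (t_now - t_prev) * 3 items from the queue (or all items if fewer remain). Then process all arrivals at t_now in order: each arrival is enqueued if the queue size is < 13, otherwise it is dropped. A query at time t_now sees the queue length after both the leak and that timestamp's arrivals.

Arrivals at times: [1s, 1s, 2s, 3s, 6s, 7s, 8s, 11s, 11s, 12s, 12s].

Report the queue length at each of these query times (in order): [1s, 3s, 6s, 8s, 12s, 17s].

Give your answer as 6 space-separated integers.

Answer: 2 1 1 1 2 0

Derivation:
Queue lengths at query times:
  query t=1s: backlog = 2
  query t=3s: backlog = 1
  query t=6s: backlog = 1
  query t=8s: backlog = 1
  query t=12s: backlog = 2
  query t=17s: backlog = 0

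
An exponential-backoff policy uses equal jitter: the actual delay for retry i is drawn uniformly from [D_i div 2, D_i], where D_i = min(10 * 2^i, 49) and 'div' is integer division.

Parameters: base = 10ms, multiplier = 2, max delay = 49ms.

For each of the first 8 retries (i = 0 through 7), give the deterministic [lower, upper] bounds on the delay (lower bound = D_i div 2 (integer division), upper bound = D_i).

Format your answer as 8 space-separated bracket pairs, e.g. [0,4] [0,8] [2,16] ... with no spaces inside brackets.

Answer: [5,10] [10,20] [20,40] [24,49] [24,49] [24,49] [24,49] [24,49]

Derivation:
Computing bounds per retry:
  i=0: D_i=min(10*2^0,49)=10, bounds=[5,10]
  i=1: D_i=min(10*2^1,49)=20, bounds=[10,20]
  i=2: D_i=min(10*2^2,49)=40, bounds=[20,40]
  i=3: D_i=min(10*2^3,49)=49, bounds=[24,49]
  i=4: D_i=min(10*2^4,49)=49, bounds=[24,49]
  i=5: D_i=min(10*2^5,49)=49, bounds=[24,49]
  i=6: D_i=min(10*2^6,49)=49, bounds=[24,49]
  i=7: D_i=min(10*2^7,49)=49, bounds=[24,49]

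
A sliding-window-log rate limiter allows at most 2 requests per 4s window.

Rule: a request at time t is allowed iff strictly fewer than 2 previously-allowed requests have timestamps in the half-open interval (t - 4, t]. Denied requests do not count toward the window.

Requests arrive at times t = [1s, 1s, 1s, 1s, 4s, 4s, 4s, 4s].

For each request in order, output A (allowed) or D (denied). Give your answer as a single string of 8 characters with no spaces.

Answer: AADDDDDD

Derivation:
Tracking allowed requests in the window:
  req#1 t=1s: ALLOW
  req#2 t=1s: ALLOW
  req#3 t=1s: DENY
  req#4 t=1s: DENY
  req#5 t=4s: DENY
  req#6 t=4s: DENY
  req#7 t=4s: DENY
  req#8 t=4s: DENY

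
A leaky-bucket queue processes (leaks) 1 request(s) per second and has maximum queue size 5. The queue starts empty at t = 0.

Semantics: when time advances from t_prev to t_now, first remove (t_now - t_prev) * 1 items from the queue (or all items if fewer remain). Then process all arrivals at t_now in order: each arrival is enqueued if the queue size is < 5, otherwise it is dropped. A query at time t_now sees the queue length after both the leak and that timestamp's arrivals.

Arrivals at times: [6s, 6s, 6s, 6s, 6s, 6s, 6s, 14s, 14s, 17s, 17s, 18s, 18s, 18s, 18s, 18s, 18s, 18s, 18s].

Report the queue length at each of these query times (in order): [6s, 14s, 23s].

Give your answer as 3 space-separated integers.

Answer: 5 2 0

Derivation:
Queue lengths at query times:
  query t=6s: backlog = 5
  query t=14s: backlog = 2
  query t=23s: backlog = 0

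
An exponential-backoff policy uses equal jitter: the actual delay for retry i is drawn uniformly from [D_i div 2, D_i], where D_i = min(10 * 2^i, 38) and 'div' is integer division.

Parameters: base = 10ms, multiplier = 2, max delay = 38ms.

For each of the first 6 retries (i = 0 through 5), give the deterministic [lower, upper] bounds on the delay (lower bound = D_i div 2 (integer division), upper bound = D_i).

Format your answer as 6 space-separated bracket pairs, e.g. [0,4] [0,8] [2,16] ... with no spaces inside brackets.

Answer: [5,10] [10,20] [19,38] [19,38] [19,38] [19,38]

Derivation:
Computing bounds per retry:
  i=0: D_i=min(10*2^0,38)=10, bounds=[5,10]
  i=1: D_i=min(10*2^1,38)=20, bounds=[10,20]
  i=2: D_i=min(10*2^2,38)=38, bounds=[19,38]
  i=3: D_i=min(10*2^3,38)=38, bounds=[19,38]
  i=4: D_i=min(10*2^4,38)=38, bounds=[19,38]
  i=5: D_i=min(10*2^5,38)=38, bounds=[19,38]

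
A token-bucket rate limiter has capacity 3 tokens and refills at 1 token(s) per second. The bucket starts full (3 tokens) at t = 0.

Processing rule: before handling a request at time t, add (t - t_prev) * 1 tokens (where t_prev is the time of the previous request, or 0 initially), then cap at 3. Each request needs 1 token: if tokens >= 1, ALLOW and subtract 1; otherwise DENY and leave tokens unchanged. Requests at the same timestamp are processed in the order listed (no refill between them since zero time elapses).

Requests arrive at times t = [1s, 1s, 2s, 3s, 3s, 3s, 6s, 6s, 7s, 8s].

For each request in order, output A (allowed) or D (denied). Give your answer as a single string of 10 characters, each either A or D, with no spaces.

Simulating step by step:
  req#1 t=1s: ALLOW
  req#2 t=1s: ALLOW
  req#3 t=2s: ALLOW
  req#4 t=3s: ALLOW
  req#5 t=3s: ALLOW
  req#6 t=3s: DENY
  req#7 t=6s: ALLOW
  req#8 t=6s: ALLOW
  req#9 t=7s: ALLOW
  req#10 t=8s: ALLOW

Answer: AAAAADAAAA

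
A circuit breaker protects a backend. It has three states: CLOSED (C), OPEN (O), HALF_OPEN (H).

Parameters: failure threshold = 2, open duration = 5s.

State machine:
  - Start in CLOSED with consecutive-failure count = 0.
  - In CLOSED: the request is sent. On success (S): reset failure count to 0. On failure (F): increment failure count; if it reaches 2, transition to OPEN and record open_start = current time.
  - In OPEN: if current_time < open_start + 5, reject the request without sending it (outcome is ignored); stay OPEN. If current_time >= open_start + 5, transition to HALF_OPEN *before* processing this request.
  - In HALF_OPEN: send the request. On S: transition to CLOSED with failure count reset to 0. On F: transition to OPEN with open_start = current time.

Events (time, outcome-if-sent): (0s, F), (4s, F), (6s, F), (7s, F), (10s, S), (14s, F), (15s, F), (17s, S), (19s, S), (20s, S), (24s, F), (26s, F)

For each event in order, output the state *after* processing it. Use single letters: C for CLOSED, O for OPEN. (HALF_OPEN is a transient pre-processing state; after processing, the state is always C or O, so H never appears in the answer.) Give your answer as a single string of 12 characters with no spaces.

State after each event:
  event#1 t=0s outcome=F: state=CLOSED
  event#2 t=4s outcome=F: state=OPEN
  event#3 t=6s outcome=F: state=OPEN
  event#4 t=7s outcome=F: state=OPEN
  event#5 t=10s outcome=S: state=CLOSED
  event#6 t=14s outcome=F: state=CLOSED
  event#7 t=15s outcome=F: state=OPEN
  event#8 t=17s outcome=S: state=OPEN
  event#9 t=19s outcome=S: state=OPEN
  event#10 t=20s outcome=S: state=CLOSED
  event#11 t=24s outcome=F: state=CLOSED
  event#12 t=26s outcome=F: state=OPEN

Answer: COOOCCOOOCCO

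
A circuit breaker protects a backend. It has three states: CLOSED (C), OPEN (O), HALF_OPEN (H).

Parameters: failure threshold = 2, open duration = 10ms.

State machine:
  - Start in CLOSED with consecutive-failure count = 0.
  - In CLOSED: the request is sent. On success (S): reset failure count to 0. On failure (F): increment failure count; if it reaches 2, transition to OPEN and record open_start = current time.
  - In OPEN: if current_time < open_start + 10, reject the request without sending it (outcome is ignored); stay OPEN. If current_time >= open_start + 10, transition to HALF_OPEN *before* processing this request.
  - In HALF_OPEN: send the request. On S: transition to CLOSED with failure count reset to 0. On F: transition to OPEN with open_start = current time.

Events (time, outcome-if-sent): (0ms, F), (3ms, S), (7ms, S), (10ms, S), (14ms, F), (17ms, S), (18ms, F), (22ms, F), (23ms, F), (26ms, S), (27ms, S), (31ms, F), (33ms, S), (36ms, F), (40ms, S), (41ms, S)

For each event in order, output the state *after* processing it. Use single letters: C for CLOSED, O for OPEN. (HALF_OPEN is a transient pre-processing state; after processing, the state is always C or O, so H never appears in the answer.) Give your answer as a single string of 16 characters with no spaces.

State after each event:
  event#1 t=0ms outcome=F: state=CLOSED
  event#2 t=3ms outcome=S: state=CLOSED
  event#3 t=7ms outcome=S: state=CLOSED
  event#4 t=10ms outcome=S: state=CLOSED
  event#5 t=14ms outcome=F: state=CLOSED
  event#6 t=17ms outcome=S: state=CLOSED
  event#7 t=18ms outcome=F: state=CLOSED
  event#8 t=22ms outcome=F: state=OPEN
  event#9 t=23ms outcome=F: state=OPEN
  event#10 t=26ms outcome=S: state=OPEN
  event#11 t=27ms outcome=S: state=OPEN
  event#12 t=31ms outcome=F: state=OPEN
  event#13 t=33ms outcome=S: state=CLOSED
  event#14 t=36ms outcome=F: state=CLOSED
  event#15 t=40ms outcome=S: state=CLOSED
  event#16 t=41ms outcome=S: state=CLOSED

Answer: CCCCCCCOOOOOCCCC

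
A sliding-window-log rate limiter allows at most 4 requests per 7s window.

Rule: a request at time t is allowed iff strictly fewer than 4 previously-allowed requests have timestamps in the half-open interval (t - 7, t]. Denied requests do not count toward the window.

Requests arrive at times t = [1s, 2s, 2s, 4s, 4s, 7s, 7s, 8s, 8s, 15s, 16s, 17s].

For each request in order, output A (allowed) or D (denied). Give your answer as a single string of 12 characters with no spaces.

Tracking allowed requests in the window:
  req#1 t=1s: ALLOW
  req#2 t=2s: ALLOW
  req#3 t=2s: ALLOW
  req#4 t=4s: ALLOW
  req#5 t=4s: DENY
  req#6 t=7s: DENY
  req#7 t=7s: DENY
  req#8 t=8s: ALLOW
  req#9 t=8s: DENY
  req#10 t=15s: ALLOW
  req#11 t=16s: ALLOW
  req#12 t=17s: ALLOW

Answer: AAAADDDADAAA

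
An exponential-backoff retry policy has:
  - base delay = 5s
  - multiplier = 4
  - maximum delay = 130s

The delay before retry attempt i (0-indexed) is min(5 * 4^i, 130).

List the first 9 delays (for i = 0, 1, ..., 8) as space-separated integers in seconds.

Computing each delay:
  i=0: min(5*4^0, 130) = 5
  i=1: min(5*4^1, 130) = 20
  i=2: min(5*4^2, 130) = 80
  i=3: min(5*4^3, 130) = 130
  i=4: min(5*4^4, 130) = 130
  i=5: min(5*4^5, 130) = 130
  i=6: min(5*4^6, 130) = 130
  i=7: min(5*4^7, 130) = 130
  i=8: min(5*4^8, 130) = 130

Answer: 5 20 80 130 130 130 130 130 130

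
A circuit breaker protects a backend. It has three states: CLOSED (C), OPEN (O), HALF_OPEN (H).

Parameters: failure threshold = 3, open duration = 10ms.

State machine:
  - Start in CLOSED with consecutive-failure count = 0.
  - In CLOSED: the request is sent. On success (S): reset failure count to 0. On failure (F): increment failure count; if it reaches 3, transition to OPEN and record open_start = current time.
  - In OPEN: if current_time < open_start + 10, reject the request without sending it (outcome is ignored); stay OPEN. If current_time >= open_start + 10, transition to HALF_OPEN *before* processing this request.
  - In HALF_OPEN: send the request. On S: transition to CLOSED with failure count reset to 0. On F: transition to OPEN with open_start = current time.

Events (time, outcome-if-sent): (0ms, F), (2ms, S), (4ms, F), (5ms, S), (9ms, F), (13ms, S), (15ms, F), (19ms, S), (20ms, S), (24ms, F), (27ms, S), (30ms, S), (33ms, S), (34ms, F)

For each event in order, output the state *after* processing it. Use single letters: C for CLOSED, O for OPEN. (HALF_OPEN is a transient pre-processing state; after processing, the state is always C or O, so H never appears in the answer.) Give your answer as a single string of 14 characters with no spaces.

Answer: CCCCCCCCCCCCCC

Derivation:
State after each event:
  event#1 t=0ms outcome=F: state=CLOSED
  event#2 t=2ms outcome=S: state=CLOSED
  event#3 t=4ms outcome=F: state=CLOSED
  event#4 t=5ms outcome=S: state=CLOSED
  event#5 t=9ms outcome=F: state=CLOSED
  event#6 t=13ms outcome=S: state=CLOSED
  event#7 t=15ms outcome=F: state=CLOSED
  event#8 t=19ms outcome=S: state=CLOSED
  event#9 t=20ms outcome=S: state=CLOSED
  event#10 t=24ms outcome=F: state=CLOSED
  event#11 t=27ms outcome=S: state=CLOSED
  event#12 t=30ms outcome=S: state=CLOSED
  event#13 t=33ms outcome=S: state=CLOSED
  event#14 t=34ms outcome=F: state=CLOSED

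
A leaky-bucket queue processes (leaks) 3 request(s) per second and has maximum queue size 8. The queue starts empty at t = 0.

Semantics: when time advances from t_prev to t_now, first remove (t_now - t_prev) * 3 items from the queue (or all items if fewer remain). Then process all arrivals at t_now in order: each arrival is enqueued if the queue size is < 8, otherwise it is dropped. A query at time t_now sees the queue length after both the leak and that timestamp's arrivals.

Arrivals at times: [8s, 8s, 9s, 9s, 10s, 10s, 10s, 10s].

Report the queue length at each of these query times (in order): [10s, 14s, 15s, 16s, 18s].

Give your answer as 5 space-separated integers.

Answer: 4 0 0 0 0

Derivation:
Queue lengths at query times:
  query t=10s: backlog = 4
  query t=14s: backlog = 0
  query t=15s: backlog = 0
  query t=16s: backlog = 0
  query t=18s: backlog = 0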